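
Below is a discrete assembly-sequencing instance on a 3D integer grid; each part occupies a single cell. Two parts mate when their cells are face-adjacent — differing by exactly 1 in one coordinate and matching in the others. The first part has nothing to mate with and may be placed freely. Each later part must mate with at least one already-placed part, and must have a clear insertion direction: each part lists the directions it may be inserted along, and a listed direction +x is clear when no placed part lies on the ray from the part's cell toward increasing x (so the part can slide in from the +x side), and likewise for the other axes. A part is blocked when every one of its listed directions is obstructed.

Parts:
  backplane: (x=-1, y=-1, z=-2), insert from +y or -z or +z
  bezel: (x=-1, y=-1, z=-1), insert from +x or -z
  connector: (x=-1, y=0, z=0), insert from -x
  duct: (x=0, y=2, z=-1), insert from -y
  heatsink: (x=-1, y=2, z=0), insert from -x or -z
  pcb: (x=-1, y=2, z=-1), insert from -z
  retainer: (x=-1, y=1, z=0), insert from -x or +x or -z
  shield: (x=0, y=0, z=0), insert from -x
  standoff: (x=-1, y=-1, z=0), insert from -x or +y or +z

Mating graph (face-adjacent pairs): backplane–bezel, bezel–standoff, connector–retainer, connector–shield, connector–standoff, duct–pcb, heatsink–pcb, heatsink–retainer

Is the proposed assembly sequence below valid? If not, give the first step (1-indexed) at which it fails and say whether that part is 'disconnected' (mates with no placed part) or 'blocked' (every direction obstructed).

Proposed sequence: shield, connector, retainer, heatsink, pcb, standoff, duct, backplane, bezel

Invalid at step 8 (disconnected)

1. shield@(0, 0, 0) [-x clear] — {shield}
2. connector@(-1, 0, 0) [-x clear] — {connector, shield}
3. retainer@(-1, 1, 0) [-x clear] — {connector, retainer, shield}
4. heatsink@(-1, 2, 0) [-x clear] — {connector, heatsink, retainer, shield}
5. pcb@(-1, 2, -1) [-z clear] — {connector, heatsink, pcb, retainer, shield}
6. standoff@(-1, -1, 0) [-x clear] — {connector, heatsink, pcb, retainer, shield, standoff}
7. duct@(0, 2, -1) [-y clear] — {connector, duct, heatsink, pcb, retainer, shield, standoff}
8. backplane@(-1, -1, -2) — no placed neighbour ⇒ disconnected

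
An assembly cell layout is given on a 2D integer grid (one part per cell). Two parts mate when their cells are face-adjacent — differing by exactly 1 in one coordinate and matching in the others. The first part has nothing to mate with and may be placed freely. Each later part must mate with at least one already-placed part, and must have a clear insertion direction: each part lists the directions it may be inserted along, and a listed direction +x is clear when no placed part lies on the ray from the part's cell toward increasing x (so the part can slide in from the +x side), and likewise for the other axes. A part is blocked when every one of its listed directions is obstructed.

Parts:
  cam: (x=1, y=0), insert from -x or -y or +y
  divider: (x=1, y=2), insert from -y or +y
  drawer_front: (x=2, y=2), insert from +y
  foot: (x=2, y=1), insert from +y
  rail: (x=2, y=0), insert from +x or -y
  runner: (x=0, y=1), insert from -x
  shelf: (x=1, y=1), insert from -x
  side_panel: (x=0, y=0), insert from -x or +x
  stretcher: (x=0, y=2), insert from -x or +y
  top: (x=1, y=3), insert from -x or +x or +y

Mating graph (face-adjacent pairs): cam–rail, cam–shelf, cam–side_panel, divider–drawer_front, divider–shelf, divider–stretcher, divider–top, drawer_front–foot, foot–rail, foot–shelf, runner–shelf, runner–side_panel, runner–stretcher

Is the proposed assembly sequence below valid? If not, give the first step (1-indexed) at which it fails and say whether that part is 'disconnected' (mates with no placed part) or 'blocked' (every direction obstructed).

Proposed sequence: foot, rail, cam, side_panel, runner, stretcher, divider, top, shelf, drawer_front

1. foot@(2, 1) [+y clear] — {foot}
2. rail@(2, 0) [+x clear] — {foot, rail}
3. cam@(1, 0) [-x clear] — {cam, foot, rail}
4. side_panel@(0, 0) [-x clear] — {cam, foot, rail, side_panel}
5. runner@(0, 1) [-x clear] — {cam, foot, rail, runner, side_panel}
6. stretcher@(0, 2) [-x clear] — {cam, foot, rail, runner, side_panel, stretcher}
7. divider@(1, 2) [+y clear] — {cam, divider, foot, rail, runner, side_panel, stretcher}
8. top@(1, 3) [-x clear] — {cam, divider, foot, rail, runner, side_panel, stretcher, top}
9. shelf@(1, 1) — -x all obstructed ⇒ blocked

Invalid at step 9 (blocked)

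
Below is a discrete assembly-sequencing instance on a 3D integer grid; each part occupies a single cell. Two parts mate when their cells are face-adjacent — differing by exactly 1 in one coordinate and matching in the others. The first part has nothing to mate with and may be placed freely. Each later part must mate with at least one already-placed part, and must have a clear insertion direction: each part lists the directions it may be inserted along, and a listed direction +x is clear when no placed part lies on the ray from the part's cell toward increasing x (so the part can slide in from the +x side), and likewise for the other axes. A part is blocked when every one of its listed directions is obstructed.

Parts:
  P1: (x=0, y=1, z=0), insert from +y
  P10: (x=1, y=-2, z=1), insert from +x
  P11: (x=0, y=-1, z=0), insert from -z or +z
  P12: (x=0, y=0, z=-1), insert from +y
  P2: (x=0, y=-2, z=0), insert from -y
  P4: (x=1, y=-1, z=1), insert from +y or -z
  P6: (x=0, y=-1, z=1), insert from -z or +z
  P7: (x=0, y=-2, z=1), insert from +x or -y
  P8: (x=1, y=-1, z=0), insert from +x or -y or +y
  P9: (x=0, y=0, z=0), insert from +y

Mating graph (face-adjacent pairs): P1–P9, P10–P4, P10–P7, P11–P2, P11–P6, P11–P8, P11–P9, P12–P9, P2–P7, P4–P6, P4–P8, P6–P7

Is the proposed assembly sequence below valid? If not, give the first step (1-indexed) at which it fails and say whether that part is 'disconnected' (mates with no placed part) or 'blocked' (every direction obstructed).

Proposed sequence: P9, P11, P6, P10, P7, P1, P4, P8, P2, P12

1. P9@(0, 0, 0) [+y clear] — {P9}
2. P11@(0, -1, 0) [-z clear] — {P11, P9}
3. P6@(0, -1, 1) [+z clear] — {P11, P6, P9}
4. P10@(1, -2, 1) — no placed neighbour ⇒ disconnected

Invalid at step 4 (disconnected)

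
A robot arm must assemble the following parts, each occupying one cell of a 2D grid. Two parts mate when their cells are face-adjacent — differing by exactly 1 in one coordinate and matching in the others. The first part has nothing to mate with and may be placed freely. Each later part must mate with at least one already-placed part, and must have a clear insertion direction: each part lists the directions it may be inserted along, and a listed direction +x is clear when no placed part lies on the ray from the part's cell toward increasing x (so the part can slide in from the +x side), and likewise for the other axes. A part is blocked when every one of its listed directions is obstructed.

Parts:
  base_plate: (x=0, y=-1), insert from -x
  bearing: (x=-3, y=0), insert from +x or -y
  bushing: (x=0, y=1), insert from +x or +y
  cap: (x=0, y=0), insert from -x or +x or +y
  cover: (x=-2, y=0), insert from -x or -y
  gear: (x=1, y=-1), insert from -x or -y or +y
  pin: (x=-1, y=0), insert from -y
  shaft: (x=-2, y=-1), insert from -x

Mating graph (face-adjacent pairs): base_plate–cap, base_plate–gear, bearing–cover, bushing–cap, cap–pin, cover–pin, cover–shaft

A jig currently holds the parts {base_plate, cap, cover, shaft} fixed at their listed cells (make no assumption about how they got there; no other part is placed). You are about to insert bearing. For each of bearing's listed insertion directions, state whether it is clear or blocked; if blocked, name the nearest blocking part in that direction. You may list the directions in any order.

+x: blocked by cover; -y: clear

+x: nearest on ray is cover@(-2, 0) ⇒ blocked
-y: ray from bearing(-3, 0) has no placed part ⇒ clear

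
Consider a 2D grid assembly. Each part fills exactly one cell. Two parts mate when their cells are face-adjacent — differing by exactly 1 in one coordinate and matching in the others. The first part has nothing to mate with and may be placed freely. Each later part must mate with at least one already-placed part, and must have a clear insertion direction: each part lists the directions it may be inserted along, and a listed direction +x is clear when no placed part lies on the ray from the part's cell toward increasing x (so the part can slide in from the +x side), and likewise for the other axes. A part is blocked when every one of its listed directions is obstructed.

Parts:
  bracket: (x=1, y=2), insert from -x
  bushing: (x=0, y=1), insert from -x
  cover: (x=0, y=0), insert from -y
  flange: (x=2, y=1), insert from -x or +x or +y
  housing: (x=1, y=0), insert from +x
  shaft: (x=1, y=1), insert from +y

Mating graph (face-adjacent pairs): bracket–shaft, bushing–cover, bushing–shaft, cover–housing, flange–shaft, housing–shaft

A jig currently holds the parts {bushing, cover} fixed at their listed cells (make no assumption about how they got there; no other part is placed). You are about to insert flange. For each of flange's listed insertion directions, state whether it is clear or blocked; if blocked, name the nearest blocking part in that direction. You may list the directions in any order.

-x: nearest on ray is bushing@(0, 1) ⇒ blocked
+x: ray from flange(2, 1) has no placed part ⇒ clear
+y: ray from flange(2, 1) has no placed part ⇒ clear

+x: clear; +y: clear; -x: blocked by bushing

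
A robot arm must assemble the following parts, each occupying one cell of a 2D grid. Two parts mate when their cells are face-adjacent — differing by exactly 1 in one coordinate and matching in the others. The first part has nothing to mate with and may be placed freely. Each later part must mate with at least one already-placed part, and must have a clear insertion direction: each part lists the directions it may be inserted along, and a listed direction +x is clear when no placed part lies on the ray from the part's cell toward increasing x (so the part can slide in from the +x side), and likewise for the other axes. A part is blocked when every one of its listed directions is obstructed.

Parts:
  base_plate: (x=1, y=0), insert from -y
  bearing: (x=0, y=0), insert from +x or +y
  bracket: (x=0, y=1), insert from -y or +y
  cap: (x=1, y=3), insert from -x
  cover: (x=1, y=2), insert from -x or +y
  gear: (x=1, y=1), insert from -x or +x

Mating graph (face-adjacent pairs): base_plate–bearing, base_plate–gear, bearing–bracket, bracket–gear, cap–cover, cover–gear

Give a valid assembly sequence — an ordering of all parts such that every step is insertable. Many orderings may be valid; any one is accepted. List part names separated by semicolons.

bearing; bracket; base_plate; gear; cover; cap

1. bearing@(0, 0) [+x clear] — {bearing}
2. bracket@(0, 1) [+y clear] — {bearing, bracket}
3. base_plate@(1, 0) [-y clear] — {base_plate, bearing, bracket}
4. gear@(1, 1) [+x clear] — {base_plate, bearing, bracket, gear}
5. cover@(1, 2) [-x clear] — {base_plate, bearing, bracket, cover, gear}
6. cap@(1, 3) [-x clear] — {base_plate, bearing, bracket, cap, cover, gear}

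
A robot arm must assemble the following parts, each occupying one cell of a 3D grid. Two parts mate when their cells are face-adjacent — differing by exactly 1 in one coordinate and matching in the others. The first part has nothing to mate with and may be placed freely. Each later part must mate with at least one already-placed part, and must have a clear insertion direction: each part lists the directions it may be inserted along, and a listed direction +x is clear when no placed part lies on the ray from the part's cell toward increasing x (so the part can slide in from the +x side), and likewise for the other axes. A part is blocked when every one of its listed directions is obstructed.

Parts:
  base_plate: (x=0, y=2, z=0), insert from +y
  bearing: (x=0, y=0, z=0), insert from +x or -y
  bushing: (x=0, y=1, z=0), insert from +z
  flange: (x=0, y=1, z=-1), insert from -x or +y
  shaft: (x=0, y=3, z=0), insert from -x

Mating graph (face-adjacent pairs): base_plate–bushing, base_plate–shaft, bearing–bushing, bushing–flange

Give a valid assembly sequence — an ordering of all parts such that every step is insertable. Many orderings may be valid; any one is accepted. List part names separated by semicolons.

bearing; bushing; base_plate; shaft; flange

1. bearing@(0, 0, 0) [+x clear] — {bearing}
2. bushing@(0, 1, 0) [+z clear] — {bearing, bushing}
3. base_plate@(0, 2, 0) [+y clear] — {base_plate, bearing, bushing}
4. shaft@(0, 3, 0) [-x clear] — {base_plate, bearing, bushing, shaft}
5. flange@(0, 1, -1) [-x clear] — {base_plate, bearing, bushing, flange, shaft}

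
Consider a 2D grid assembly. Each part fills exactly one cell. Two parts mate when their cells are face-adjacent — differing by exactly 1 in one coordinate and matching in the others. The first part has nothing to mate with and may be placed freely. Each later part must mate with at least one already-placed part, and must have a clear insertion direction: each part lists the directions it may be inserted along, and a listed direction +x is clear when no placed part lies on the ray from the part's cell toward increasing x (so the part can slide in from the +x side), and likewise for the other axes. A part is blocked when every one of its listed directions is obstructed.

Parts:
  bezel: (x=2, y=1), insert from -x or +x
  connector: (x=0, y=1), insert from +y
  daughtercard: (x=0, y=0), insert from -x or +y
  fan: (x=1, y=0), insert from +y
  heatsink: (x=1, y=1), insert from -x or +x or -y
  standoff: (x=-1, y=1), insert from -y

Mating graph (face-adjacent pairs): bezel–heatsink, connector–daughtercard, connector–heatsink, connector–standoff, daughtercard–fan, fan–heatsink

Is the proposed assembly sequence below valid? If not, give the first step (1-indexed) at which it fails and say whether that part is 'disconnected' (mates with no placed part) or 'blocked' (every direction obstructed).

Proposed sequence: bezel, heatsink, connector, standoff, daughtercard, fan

Invalid at step 6 (blocked)

1. bezel@(2, 1) [-x clear] — {bezel}
2. heatsink@(1, 1) [-x clear] — {bezel, heatsink}
3. connector@(0, 1) [+y clear] — {bezel, connector, heatsink}
4. standoff@(-1, 1) [-y clear] — {bezel, connector, heatsink, standoff}
5. daughtercard@(0, 0) [-x clear] — {bezel, connector, daughtercard, heatsink, standoff}
6. fan@(1, 0) — +y all obstructed ⇒ blocked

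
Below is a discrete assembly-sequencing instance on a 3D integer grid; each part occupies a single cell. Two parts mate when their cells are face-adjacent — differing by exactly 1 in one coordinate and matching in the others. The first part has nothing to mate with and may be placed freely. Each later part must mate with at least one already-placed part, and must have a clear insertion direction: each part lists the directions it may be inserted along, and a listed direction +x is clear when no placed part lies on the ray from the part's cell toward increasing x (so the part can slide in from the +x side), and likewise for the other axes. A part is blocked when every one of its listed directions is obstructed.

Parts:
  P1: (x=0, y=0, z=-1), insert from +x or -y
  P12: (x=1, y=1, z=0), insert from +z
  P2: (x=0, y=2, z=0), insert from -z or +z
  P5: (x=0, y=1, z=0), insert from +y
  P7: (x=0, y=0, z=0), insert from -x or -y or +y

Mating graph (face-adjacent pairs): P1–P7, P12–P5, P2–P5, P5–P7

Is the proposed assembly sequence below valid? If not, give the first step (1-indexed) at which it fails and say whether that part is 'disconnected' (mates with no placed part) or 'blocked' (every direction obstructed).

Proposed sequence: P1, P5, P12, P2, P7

Invalid at step 2 (disconnected)

1. P1@(0, 0, -1) [+x clear] — {P1}
2. P5@(0, 1, 0) — no placed neighbour ⇒ disconnected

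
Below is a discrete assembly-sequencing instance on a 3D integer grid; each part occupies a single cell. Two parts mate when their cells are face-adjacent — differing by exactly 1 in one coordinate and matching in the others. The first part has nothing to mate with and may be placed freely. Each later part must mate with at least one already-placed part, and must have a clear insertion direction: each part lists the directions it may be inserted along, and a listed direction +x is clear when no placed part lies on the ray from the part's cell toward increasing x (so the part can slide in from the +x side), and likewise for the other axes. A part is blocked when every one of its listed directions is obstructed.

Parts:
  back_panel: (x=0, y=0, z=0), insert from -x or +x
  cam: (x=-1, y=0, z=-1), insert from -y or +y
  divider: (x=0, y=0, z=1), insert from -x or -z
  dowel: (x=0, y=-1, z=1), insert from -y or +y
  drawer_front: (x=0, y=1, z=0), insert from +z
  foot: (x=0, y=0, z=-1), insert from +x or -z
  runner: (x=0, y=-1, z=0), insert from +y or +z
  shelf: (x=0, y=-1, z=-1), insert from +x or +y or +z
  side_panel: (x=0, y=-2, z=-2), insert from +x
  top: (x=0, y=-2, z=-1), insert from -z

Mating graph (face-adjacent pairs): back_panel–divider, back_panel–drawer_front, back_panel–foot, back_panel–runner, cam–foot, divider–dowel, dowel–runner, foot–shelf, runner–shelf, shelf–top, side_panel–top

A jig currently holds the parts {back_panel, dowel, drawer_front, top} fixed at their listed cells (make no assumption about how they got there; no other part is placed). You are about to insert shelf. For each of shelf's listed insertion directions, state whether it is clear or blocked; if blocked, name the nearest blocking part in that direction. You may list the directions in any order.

+x: ray from shelf(0, -1, -1) has no placed part ⇒ clear
+y: ray from shelf(0, -1, -1) has no placed part ⇒ clear
+z: nearest on ray is dowel@(0, -1, 1) ⇒ blocked

+x: clear; +y: clear; +z: blocked by dowel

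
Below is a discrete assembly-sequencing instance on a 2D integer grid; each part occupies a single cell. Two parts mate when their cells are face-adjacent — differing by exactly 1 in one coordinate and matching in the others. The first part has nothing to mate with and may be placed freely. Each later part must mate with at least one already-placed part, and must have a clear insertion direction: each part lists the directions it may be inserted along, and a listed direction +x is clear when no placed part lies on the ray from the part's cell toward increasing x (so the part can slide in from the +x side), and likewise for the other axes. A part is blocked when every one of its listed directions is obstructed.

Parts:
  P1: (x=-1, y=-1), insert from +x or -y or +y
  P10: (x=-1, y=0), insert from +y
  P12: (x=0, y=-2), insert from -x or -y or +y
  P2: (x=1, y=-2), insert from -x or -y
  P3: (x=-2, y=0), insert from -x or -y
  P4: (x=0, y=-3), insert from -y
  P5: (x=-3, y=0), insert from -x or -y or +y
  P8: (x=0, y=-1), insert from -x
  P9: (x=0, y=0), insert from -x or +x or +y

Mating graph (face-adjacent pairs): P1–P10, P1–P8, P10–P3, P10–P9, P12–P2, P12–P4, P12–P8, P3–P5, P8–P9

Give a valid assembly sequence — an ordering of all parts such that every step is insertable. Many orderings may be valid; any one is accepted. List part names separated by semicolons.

1. P4@(0, -3) [-y clear] — {P4}
2. P12@(0, -2) [-x clear] — {P12, P4}
3. P2@(1, -2) [-y clear] — {P12, P2, P4}
4. P8@(0, -1) [-x clear] — {P12, P2, P4, P8}
5. P9@(0, 0) [-x clear] — {P12, P2, P4, P8, P9}
6. P10@(-1, 0) [+y clear] — {P10, P12, P2, P4, P8, P9}
7. P3@(-2, 0) [-x clear] — {P10, P12, P2, P3, P4, P8, P9}
8. P5@(-3, 0) [-x clear] — {P10, P12, P2, P3, P4, P5, P8, P9}
9. P1@(-1, -1) [-y clear] — {P1, P10, P12, P2, P3, P4, P5, P8, P9}

P4; P12; P2; P8; P9; P10; P3; P5; P1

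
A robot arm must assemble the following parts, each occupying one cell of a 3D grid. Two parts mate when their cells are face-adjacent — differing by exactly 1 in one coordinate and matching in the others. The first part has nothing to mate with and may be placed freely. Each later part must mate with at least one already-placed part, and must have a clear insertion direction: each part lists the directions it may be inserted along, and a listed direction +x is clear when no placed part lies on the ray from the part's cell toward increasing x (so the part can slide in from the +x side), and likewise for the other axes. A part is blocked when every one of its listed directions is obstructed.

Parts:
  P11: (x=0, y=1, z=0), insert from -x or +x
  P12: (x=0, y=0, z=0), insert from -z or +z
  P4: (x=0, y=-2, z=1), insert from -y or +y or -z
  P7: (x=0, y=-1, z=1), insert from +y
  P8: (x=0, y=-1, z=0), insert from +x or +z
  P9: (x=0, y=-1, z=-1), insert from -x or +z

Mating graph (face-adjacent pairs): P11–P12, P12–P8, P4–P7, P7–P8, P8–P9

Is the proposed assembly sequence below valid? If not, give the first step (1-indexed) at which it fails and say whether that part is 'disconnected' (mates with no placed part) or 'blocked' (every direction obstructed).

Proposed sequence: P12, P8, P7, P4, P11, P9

Valid

1. P12@(0, 0, 0) [-z clear] — {P12}
2. P8@(0, -1, 0) [+x clear] — {P12, P8}
3. P7@(0, -1, 1) [+y clear] — {P12, P7, P8}
4. P4@(0, -2, 1) [-y clear] — {P12, P4, P7, P8}
5. P11@(0, 1, 0) [-x clear] — {P11, P12, P4, P7, P8}
6. P9@(0, -1, -1) [-x clear] — {P11, P12, P4, P7, P8, P9}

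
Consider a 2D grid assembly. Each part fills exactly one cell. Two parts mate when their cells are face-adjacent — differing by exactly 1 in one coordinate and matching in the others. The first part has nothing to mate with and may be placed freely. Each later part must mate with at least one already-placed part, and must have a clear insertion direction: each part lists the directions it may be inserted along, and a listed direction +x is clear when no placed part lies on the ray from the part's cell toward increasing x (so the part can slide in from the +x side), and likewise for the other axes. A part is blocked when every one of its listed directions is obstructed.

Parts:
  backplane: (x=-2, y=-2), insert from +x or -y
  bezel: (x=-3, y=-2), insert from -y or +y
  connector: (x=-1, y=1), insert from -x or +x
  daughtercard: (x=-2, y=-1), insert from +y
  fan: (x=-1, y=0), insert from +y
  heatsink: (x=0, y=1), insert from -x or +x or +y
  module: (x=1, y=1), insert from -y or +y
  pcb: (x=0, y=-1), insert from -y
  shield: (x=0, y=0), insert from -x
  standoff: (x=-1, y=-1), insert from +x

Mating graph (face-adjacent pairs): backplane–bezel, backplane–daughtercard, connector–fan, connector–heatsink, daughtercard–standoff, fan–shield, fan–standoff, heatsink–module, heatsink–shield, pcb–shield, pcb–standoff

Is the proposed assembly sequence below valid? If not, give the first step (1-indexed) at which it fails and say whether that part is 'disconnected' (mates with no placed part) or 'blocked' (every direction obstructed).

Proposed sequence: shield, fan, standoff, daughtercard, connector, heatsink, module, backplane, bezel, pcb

1. shield@(0, 0) [-x clear] — {shield}
2. fan@(-1, 0) [+y clear] — {fan, shield}
3. standoff@(-1, -1) [+x clear] — {fan, shield, standoff}
4. daughtercard@(-2, -1) [+y clear] — {daughtercard, fan, shield, standoff}
5. connector@(-1, 1) [-x clear] — {connector, daughtercard, fan, shield, standoff}
6. heatsink@(0, 1) [+x clear] — {connector, daughtercard, fan, heatsink, shield, standoff}
7. module@(1, 1) [-y clear] — {connector, daughtercard, fan, heatsink, module, shield, standoff}
8. backplane@(-2, -2) [+x clear] — {backplane, connector, daughtercard, fan, heatsink, module, shield, standoff}
9. bezel@(-3, -2) [-y clear] — {backplane, bezel, connector, daughtercard, fan, heatsink, module, shield, standoff}
10. pcb@(0, -1) [-y clear] — {backplane, bezel, connector, daughtercard, fan, heatsink, module, pcb, shield, standoff}

Valid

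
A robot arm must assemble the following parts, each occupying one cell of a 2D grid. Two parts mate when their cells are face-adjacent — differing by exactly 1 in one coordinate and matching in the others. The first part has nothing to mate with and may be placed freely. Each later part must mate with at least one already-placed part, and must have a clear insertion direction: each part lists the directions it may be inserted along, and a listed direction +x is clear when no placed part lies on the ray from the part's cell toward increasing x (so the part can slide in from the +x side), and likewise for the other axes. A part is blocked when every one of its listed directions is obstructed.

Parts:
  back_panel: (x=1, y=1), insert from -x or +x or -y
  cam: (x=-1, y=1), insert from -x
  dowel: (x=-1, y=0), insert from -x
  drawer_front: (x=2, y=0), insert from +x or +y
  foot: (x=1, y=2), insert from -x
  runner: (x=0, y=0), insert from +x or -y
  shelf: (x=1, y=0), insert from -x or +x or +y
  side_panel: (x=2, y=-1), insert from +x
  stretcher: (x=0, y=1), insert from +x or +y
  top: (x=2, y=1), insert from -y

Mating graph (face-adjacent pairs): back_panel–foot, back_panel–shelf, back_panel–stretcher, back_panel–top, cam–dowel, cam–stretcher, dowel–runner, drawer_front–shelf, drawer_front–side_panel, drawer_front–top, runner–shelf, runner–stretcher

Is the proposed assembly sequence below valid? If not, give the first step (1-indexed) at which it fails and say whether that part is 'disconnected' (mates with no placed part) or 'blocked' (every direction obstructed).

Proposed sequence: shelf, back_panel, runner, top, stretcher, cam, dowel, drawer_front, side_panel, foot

Valid

1. shelf@(1, 0) [-x clear] — {shelf}
2. back_panel@(1, 1) [-x clear] — {back_panel, shelf}
3. runner@(0, 0) [-y clear] — {back_panel, runner, shelf}
4. top@(2, 1) [-y clear] — {back_panel, runner, shelf, top}
5. stretcher@(0, 1) [+y clear] — {back_panel, runner, shelf, stretcher, top}
6. cam@(-1, 1) [-x clear] — {back_panel, cam, runner, shelf, stretcher, top}
7. dowel@(-1, 0) [-x clear] — {back_panel, cam, dowel, runner, shelf, stretcher, top}
8. drawer_front@(2, 0) [+x clear] — {back_panel, cam, dowel, drawer_front, runner, shelf, stretcher, top}
9. side_panel@(2, -1) [+x clear] — {back_panel, cam, dowel, drawer_front, runner, shelf, side_panel, stretcher, top}
10. foot@(1, 2) [-x clear] — {back_panel, cam, dowel, drawer_front, foot, runner, shelf, side_panel, stretcher, top}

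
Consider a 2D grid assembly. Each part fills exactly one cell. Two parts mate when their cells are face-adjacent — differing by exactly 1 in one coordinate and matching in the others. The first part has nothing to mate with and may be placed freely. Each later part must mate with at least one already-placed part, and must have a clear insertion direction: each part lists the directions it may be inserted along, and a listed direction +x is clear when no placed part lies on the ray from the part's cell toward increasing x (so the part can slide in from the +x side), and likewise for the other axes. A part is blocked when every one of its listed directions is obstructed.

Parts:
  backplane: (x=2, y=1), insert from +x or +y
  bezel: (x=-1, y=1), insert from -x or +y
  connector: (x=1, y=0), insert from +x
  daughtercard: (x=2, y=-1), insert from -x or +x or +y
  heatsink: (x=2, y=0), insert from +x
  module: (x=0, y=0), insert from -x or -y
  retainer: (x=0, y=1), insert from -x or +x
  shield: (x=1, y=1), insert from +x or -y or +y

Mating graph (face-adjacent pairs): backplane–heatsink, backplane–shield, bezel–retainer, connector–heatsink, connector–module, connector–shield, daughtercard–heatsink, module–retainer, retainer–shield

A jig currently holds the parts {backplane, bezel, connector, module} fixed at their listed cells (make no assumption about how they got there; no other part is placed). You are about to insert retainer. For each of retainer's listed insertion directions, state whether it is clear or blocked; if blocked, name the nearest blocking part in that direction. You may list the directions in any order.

-x: nearest on ray is bezel@(-1, 1) ⇒ blocked
+x: nearest on ray is backplane@(2, 1) ⇒ blocked

+x: blocked by backplane; -x: blocked by bezel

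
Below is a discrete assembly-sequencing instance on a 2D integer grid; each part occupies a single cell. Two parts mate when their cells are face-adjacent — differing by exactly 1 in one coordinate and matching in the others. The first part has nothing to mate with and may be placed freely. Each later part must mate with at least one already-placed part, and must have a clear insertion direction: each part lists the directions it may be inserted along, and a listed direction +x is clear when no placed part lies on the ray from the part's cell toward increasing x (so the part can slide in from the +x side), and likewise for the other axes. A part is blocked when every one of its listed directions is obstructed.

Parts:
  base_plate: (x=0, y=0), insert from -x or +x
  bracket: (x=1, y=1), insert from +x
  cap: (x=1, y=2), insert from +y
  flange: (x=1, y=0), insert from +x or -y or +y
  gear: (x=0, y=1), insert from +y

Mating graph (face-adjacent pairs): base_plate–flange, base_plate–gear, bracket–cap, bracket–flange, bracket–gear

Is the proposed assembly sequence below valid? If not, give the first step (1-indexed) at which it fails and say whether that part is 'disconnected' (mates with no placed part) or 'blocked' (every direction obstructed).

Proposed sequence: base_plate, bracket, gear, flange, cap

1. base_plate@(0, 0) [-x clear] — {base_plate}
2. bracket@(1, 1) — no placed neighbour ⇒ disconnected

Invalid at step 2 (disconnected)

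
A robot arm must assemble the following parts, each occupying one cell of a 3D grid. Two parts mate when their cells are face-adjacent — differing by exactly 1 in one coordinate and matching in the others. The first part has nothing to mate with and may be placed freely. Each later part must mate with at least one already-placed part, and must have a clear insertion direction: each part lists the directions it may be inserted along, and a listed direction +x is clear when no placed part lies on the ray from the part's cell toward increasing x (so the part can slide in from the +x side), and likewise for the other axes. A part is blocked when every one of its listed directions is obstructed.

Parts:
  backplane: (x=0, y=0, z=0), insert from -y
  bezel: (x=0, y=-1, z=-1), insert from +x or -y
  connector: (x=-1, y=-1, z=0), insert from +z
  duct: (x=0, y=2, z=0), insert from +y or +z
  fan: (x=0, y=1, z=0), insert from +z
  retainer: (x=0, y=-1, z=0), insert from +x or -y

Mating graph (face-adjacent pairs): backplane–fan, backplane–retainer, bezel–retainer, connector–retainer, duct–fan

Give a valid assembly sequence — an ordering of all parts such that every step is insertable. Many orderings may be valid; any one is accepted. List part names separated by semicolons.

1. duct@(0, 2, 0) [+y clear] — {duct}
2. fan@(0, 1, 0) [+z clear] — {duct, fan}
3. backplane@(0, 0, 0) [-y clear] — {backplane, duct, fan}
4. retainer@(0, -1, 0) [+x clear] — {backplane, duct, fan, retainer}
5. connector@(-1, -1, 0) [+z clear] — {backplane, connector, duct, fan, retainer}
6. bezel@(0, -1, -1) [+x clear] — {backplane, bezel, connector, duct, fan, retainer}

duct; fan; backplane; retainer; connector; bezel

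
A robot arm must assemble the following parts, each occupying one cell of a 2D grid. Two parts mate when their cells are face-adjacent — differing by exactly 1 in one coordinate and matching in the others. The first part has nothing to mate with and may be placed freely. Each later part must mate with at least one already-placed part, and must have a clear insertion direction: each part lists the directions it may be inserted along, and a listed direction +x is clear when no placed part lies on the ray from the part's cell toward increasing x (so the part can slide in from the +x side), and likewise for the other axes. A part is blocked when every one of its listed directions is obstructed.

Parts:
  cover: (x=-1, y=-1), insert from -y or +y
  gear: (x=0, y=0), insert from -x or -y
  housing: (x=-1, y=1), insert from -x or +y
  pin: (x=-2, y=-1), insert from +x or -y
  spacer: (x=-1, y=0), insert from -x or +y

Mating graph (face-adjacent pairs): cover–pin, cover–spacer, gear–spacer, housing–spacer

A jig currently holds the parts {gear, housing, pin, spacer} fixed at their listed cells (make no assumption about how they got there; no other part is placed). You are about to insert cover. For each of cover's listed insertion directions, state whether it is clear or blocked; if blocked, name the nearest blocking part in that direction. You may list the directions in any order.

-y: ray from cover(-1, -1) has no placed part ⇒ clear
+y: nearest on ray is spacer@(-1, 0) ⇒ blocked

+y: blocked by spacer; -y: clear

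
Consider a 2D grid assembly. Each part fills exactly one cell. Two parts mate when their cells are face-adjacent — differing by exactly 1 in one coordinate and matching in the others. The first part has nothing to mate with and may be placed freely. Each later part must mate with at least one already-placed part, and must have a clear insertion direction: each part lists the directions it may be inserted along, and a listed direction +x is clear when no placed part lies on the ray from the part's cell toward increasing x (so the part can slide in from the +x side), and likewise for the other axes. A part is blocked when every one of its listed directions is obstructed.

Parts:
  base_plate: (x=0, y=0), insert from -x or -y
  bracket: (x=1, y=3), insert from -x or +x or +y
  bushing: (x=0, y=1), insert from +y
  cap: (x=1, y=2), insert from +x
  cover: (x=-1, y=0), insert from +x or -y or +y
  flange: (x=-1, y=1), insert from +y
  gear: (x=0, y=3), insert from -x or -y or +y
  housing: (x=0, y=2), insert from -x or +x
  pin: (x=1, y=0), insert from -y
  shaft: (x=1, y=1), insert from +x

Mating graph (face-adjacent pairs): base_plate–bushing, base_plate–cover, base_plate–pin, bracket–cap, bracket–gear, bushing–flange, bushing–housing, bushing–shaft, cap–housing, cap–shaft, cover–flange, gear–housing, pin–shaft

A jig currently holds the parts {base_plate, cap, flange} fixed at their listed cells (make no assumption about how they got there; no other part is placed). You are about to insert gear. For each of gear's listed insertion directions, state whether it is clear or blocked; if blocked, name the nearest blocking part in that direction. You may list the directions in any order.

-x: ray from gear(0, 3) has no placed part ⇒ clear
-y: nearest on ray is base_plate@(0, 0) ⇒ blocked
+y: ray from gear(0, 3) has no placed part ⇒ clear

+y: clear; -x: clear; -y: blocked by base_plate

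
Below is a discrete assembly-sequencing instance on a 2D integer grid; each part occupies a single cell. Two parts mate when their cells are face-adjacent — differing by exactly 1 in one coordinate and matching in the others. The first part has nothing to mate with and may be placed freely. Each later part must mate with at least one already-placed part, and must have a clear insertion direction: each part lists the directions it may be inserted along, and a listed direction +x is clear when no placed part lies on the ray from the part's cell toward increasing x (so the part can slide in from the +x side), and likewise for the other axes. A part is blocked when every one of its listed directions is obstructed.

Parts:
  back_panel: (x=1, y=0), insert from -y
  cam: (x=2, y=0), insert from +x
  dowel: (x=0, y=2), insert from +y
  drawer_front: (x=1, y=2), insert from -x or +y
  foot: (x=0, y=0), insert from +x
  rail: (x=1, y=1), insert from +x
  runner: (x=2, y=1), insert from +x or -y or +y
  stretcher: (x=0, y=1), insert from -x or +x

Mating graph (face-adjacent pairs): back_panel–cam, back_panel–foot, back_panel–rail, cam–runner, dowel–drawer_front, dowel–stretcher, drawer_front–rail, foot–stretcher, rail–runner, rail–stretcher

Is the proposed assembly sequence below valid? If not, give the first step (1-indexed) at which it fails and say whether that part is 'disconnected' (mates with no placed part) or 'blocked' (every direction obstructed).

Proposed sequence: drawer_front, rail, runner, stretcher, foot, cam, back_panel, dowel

Valid

1. drawer_front@(1, 2) [-x clear] — {drawer_front}
2. rail@(1, 1) [+x clear] — {drawer_front, rail}
3. runner@(2, 1) [+x clear] — {drawer_front, rail, runner}
4. stretcher@(0, 1) [-x clear] — {drawer_front, rail, runner, stretcher}
5. foot@(0, 0) [+x clear] — {drawer_front, foot, rail, runner, stretcher}
6. cam@(2, 0) [+x clear] — {cam, drawer_front, foot, rail, runner, stretcher}
7. back_panel@(1, 0) [-y clear] — {back_panel, cam, drawer_front, foot, rail, runner, stretcher}
8. dowel@(0, 2) [+y clear] — {back_panel, cam, dowel, drawer_front, foot, rail, runner, stretcher}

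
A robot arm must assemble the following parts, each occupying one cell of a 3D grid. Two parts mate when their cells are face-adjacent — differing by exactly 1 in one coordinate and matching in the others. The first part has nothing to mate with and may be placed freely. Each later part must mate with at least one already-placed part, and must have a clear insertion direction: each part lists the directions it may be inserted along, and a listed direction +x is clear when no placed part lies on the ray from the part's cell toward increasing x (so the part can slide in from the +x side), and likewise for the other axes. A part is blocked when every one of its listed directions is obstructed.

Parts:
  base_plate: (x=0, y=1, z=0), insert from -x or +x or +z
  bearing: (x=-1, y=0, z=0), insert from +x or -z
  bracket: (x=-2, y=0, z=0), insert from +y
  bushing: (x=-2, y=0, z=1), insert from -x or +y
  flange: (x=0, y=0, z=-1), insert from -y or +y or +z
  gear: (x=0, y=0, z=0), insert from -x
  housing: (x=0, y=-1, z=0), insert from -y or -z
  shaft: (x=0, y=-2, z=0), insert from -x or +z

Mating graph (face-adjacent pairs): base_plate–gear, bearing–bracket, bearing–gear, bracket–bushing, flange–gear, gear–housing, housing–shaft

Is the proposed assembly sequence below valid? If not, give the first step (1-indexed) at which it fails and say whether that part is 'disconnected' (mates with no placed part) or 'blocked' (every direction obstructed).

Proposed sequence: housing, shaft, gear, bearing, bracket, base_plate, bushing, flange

1. housing@(0, -1, 0) [-y clear] — {housing}
2. shaft@(0, -2, 0) [-x clear] — {housing, shaft}
3. gear@(0, 0, 0) [-x clear] — {gear, housing, shaft}
4. bearing@(-1, 0, 0) [-z clear] — {bearing, gear, housing, shaft}
5. bracket@(-2, 0, 0) [+y clear] — {bearing, bracket, gear, housing, shaft}
6. base_plate@(0, 1, 0) [-x clear] — {base_plate, bearing, bracket, gear, housing, shaft}
7. bushing@(-2, 0, 1) [-x clear] — {base_plate, bearing, bracket, bushing, gear, housing, shaft}
8. flange@(0, 0, -1) [-y clear] — {base_plate, bearing, bracket, bushing, flange, gear, housing, shaft}

Valid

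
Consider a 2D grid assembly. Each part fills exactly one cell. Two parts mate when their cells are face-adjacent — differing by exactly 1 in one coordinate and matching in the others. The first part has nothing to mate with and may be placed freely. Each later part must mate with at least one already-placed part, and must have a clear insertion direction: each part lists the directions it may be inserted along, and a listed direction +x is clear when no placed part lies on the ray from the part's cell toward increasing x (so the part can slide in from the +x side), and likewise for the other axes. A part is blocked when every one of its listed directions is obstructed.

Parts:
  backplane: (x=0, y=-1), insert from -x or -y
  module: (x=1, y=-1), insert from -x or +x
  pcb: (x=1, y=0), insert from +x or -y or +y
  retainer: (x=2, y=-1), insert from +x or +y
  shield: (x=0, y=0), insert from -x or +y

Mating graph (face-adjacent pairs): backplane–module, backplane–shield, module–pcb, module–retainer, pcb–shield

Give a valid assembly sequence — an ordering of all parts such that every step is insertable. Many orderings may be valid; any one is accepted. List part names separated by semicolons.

1. shield@(0, 0) [-x clear] — {shield}
2. backplane@(0, -1) [-x clear] — {backplane, shield}
3. pcb@(1, 0) [+x clear] — {backplane, pcb, shield}
4. module@(1, -1) [+x clear] — {backplane, module, pcb, shield}
5. retainer@(2, -1) [+x clear] — {backplane, module, pcb, retainer, shield}

shield; backplane; pcb; module; retainer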